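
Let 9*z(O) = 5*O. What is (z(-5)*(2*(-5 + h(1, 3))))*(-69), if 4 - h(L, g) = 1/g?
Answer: -4600/9 ≈ -511.11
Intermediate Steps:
z(O) = 5*O/9 (z(O) = (5*O)/9 = 5*O/9)
h(L, g) = 4 - 1/g
(z(-5)*(2*(-5 + h(1, 3))))*(-69) = (((5/9)*(-5))*(2*(-5 + (4 - 1/3))))*(-69) = -50*(-5 + (4 - 1*⅓))/9*(-69) = -50*(-5 + (4 - ⅓))/9*(-69) = -50*(-5 + 11/3)/9*(-69) = -50*(-4)/(9*3)*(-69) = -25/9*(-8/3)*(-69) = (200/27)*(-69) = -4600/9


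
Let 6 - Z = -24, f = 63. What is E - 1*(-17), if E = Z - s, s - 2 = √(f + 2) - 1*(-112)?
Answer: -67 - √65 ≈ -75.062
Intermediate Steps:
Z = 30 (Z = 6 - 1*(-24) = 6 + 24 = 30)
s = 114 + √65 (s = 2 + (√(63 + 2) - 1*(-112)) = 2 + (√65 + 112) = 2 + (112 + √65) = 114 + √65 ≈ 122.06)
E = -84 - √65 (E = 30 - (114 + √65) = 30 + (-114 - √65) = -84 - √65 ≈ -92.062)
E - 1*(-17) = (-84 - √65) - 1*(-17) = (-84 - √65) + 17 = -67 - √65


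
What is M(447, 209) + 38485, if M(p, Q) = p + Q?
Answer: 39141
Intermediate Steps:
M(p, Q) = Q + p
M(447, 209) + 38485 = (209 + 447) + 38485 = 656 + 38485 = 39141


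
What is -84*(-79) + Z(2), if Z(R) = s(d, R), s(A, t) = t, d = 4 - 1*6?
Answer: 6638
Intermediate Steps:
d = -2 (d = 4 - 6 = -2)
Z(R) = R
-84*(-79) + Z(2) = -84*(-79) + 2 = 6636 + 2 = 6638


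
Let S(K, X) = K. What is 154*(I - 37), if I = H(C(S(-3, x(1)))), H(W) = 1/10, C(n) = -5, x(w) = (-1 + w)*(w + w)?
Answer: -28413/5 ≈ -5682.6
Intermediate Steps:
x(w) = 2*w*(-1 + w) (x(w) = (-1 + w)*(2*w) = 2*w*(-1 + w))
H(W) = ⅒
I = ⅒ ≈ 0.10000
154*(I - 37) = 154*(⅒ - 37) = 154*(-369/10) = -28413/5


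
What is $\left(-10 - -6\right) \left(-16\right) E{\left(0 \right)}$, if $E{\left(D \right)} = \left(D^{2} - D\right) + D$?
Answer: $0$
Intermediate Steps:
$E{\left(D \right)} = D^{2}$
$\left(-10 - -6\right) \left(-16\right) E{\left(0 \right)} = \left(-10 - -6\right) \left(-16\right) 0^{2} = \left(-10 + 6\right) \left(-16\right) 0 = \left(-4\right) \left(-16\right) 0 = 64 \cdot 0 = 0$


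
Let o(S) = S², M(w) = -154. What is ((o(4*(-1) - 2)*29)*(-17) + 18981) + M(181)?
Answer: 1079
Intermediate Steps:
((o(4*(-1) - 2)*29)*(-17) + 18981) + M(181) = (((4*(-1) - 2)²*29)*(-17) + 18981) - 154 = (((-4 - 2)²*29)*(-17) + 18981) - 154 = (((-6)²*29)*(-17) + 18981) - 154 = ((36*29)*(-17) + 18981) - 154 = (1044*(-17) + 18981) - 154 = (-17748 + 18981) - 154 = 1233 - 154 = 1079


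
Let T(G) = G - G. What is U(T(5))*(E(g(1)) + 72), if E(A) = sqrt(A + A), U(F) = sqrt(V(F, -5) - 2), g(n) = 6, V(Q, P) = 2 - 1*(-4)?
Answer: 144 + 4*sqrt(3) ≈ 150.93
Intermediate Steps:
V(Q, P) = 6 (V(Q, P) = 2 + 4 = 6)
T(G) = 0
U(F) = 2 (U(F) = sqrt(6 - 2) = sqrt(4) = 2)
E(A) = sqrt(2)*sqrt(A) (E(A) = sqrt(2*A) = sqrt(2)*sqrt(A))
U(T(5))*(E(g(1)) + 72) = 2*(sqrt(2)*sqrt(6) + 72) = 2*(2*sqrt(3) + 72) = 2*(72 + 2*sqrt(3)) = 144 + 4*sqrt(3)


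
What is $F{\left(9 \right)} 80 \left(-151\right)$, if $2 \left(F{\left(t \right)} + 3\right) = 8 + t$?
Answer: $-66440$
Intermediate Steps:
$F{\left(t \right)} = 1 + \frac{t}{2}$ ($F{\left(t \right)} = -3 + \frac{8 + t}{2} = -3 + \left(4 + \frac{t}{2}\right) = 1 + \frac{t}{2}$)
$F{\left(9 \right)} 80 \left(-151\right) = \left(1 + \frac{1}{2} \cdot 9\right) 80 \left(-151\right) = \left(1 + \frac{9}{2}\right) 80 \left(-151\right) = \frac{11}{2} \cdot 80 \left(-151\right) = 440 \left(-151\right) = -66440$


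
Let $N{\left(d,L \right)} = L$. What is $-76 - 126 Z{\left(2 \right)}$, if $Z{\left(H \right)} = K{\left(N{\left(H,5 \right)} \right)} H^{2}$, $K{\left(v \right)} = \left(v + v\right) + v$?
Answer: $-7636$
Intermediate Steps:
$K{\left(v \right)} = 3 v$ ($K{\left(v \right)} = 2 v + v = 3 v$)
$Z{\left(H \right)} = 15 H^{2}$ ($Z{\left(H \right)} = 3 \cdot 5 H^{2} = 15 H^{2}$)
$-76 - 126 Z{\left(2 \right)} = -76 - 126 \cdot 15 \cdot 2^{2} = -76 - 126 \cdot 15 \cdot 4 = -76 - 7560 = -7636$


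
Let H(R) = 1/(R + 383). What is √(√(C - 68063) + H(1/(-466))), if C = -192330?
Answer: √(83170282 + 31854039529*I*√260393)/178477 ≈ 15.973 + 15.973*I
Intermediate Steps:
H(R) = 1/(383 + R)
√(√(C - 68063) + H(1/(-466))) = √(√(-192330 - 68063) + 1/(383 + 1/(-466))) = √(√(-260393) + 1/(383 - 1/466)) = √(I*√260393 + 1/(178477/466)) = √(I*√260393 + 466/178477) = √(466/178477 + I*√260393)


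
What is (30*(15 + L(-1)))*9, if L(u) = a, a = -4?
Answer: 2970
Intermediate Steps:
L(u) = -4
(30*(15 + L(-1)))*9 = (30*(15 - 4))*9 = (30*11)*9 = 330*9 = 2970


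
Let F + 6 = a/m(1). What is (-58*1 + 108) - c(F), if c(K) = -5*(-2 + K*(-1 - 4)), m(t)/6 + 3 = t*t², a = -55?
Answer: 905/12 ≈ 75.417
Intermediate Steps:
m(t) = -18 + 6*t³ (m(t) = -18 + 6*(t*t²) = -18 + 6*t³)
F = -17/12 (F = -6 - 55/(-18 + 6*1³) = -6 - 55/(-18 + 6*1) = -6 - 55/(-18 + 6) = -6 - 55/(-12) = -6 - 55*(-1/12) = -6 + 55/12 = -17/12 ≈ -1.4167)
c(K) = 10 + 25*K (c(K) = -5*(-2 + K*(-5)) = -5*(-2 - 5*K) = 10 + 25*K)
(-58*1 + 108) - c(F) = (-58*1 + 108) - (10 + 25*(-17/12)) = (-58 + 108) - (10 - 425/12) = 50 - 1*(-305/12) = 50 + 305/12 = 905/12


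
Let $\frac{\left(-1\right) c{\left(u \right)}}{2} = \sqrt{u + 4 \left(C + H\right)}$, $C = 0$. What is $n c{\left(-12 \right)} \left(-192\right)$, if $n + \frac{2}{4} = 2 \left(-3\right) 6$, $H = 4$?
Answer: $-28032$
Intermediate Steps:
$n = - \frac{73}{2}$ ($n = - \frac{1}{2} + 2 \left(-3\right) 6 = - \frac{1}{2} - 36 = - \frac{73}{2} \approx -36.5$)
$c{\left(u \right)} = - 2 \sqrt{16 + u}$ ($c{\left(u \right)} = - 2 \sqrt{u + 4 \left(0 + 4\right)} = - 2 \sqrt{u + 4 \cdot 4} = - 2 \sqrt{u + 16} = - 2 \sqrt{16 + u}$)
$n c{\left(-12 \right)} \left(-192\right) = - \frac{73 \left(- 2 \sqrt{16 - 12}\right)}{2} \left(-192\right) = - \frac{73 \left(- 2 \sqrt{4}\right)}{2} \left(-192\right) = - \frac{73 \left(\left(-2\right) 2\right)}{2} \left(-192\right) = \left(- \frac{73}{2}\right) \left(-4\right) \left(-192\right) = 146 \left(-192\right) = -28032$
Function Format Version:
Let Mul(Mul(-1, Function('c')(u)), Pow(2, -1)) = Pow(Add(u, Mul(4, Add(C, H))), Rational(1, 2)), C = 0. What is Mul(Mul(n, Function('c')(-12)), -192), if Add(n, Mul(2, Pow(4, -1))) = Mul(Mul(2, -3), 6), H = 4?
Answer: -28032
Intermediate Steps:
n = Rational(-73, 2) (n = Add(Rational(-1, 2), Mul(Mul(2, -3), 6)) = Add(Rational(-1, 2), Mul(-6, 6)) = Add(Rational(-1, 2), -36) = Rational(-73, 2) ≈ -36.500)
Function('c')(u) = Mul(-2, Pow(Add(16, u), Rational(1, 2))) (Function('c')(u) = Mul(-2, Pow(Add(u, Mul(4, Add(0, 4))), Rational(1, 2))) = Mul(-2, Pow(Add(u, Mul(4, 4)), Rational(1, 2))) = Mul(-2, Pow(Add(u, 16), Rational(1, 2))) = Mul(-2, Pow(Add(16, u), Rational(1, 2))))
Mul(Mul(n, Function('c')(-12)), -192) = Mul(Mul(Rational(-73, 2), Mul(-2, Pow(Add(16, -12), Rational(1, 2)))), -192) = Mul(Mul(Rational(-73, 2), Mul(-2, Pow(4, Rational(1, 2)))), -192) = Mul(Mul(Rational(-73, 2), Mul(-2, 2)), -192) = Mul(Mul(Rational(-73, 2), -4), -192) = Mul(146, -192) = -28032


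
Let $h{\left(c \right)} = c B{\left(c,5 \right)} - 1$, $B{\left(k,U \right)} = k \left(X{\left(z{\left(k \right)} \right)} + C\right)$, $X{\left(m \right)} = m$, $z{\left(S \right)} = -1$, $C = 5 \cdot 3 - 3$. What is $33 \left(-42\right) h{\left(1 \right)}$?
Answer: $-13860$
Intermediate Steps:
$C = 12$ ($C = 15 - 3 = 12$)
$B{\left(k,U \right)} = 11 k$ ($B{\left(k,U \right)} = k \left(-1 + 12\right) = k 11 = 11 k$)
$h{\left(c \right)} = -1 + 11 c^{2}$ ($h{\left(c \right)} = c 11 c - 1 = 11 c^{2} - 1 = -1 + 11 c^{2}$)
$33 \left(-42\right) h{\left(1 \right)} = 33 \left(-42\right) \left(-1 + 11 \cdot 1^{2}\right) = - 1386 \left(-1 + 11 \cdot 1\right) = - 1386 \left(-1 + 11\right) = \left(-1386\right) 10 = -13860$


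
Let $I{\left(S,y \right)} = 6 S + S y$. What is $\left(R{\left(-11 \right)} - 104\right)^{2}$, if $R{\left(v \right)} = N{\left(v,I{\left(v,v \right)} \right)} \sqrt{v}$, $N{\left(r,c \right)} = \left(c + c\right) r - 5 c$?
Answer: $-24246659 + 308880 i \sqrt{11} \approx -2.4247 \cdot 10^{7} + 1.0244 \cdot 10^{6} i$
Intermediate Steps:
$N{\left(r,c \right)} = - 5 c + 2 c r$ ($N{\left(r,c \right)} = 2 c r - 5 c = - 5 c + 2 c r$)
$R{\left(v \right)} = v^{\frac{3}{2}} \left(-5 + 2 v\right) \left(6 + v\right)$ ($R{\left(v \right)} = v \left(6 + v\right) \left(-5 + 2 v\right) \sqrt{v} = v \left(-5 + 2 v\right) \left(6 + v\right) \sqrt{v} = v^{\frac{3}{2}} \left(-5 + 2 v\right) \left(6 + v\right)$)
$\left(R{\left(-11 \right)} - 104\right)^{2} = \left(\left(-11\right)^{\frac{3}{2}} \left(-5 + 2 \left(-11\right)\right) \left(6 - 11\right) - 104\right)^{2} = \left(- 11 i \sqrt{11} \left(-5 - 22\right) \left(-5\right) - 104\right)^{2} = \left(- 11 i \sqrt{11} \left(-27\right) \left(-5\right) - 104\right)^{2} = \left(- 1485 i \sqrt{11} - 104\right)^{2} = \left(-104 - 1485 i \sqrt{11}\right)^{2}$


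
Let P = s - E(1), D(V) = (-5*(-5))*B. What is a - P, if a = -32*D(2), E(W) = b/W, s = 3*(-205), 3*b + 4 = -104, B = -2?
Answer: 2179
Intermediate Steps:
b = -36 (b = -4/3 + (⅓)*(-104) = -4/3 - 104/3 = -36)
s = -615
D(V) = -50 (D(V) = -5*(-5)*(-2) = 25*(-2) = -50)
E(W) = -36/W
P = -579 (P = -615 - (-36)/1 = -615 - (-36) = -615 - 1*(-36) = -615 + 36 = -579)
a = 1600 (a = -32*(-50) = 1600)
a - P = 1600 - 1*(-579) = 1600 + 579 = 2179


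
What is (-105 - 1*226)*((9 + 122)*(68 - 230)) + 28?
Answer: 7024510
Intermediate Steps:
(-105 - 1*226)*((9 + 122)*(68 - 230)) + 28 = (-105 - 226)*(131*(-162)) + 28 = -331*(-21222) + 28 = 7024482 + 28 = 7024510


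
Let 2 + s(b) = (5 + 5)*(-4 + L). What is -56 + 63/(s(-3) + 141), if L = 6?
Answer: -2947/53 ≈ -55.604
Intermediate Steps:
s(b) = 18 (s(b) = -2 + (5 + 5)*(-4 + 6) = -2 + 10*2 = -2 + 20 = 18)
-56 + 63/(s(-3) + 141) = -56 + 63/(18 + 141) = -56 + 63/159 = -56 + 63*(1/159) = -56 + 21/53 = -2947/53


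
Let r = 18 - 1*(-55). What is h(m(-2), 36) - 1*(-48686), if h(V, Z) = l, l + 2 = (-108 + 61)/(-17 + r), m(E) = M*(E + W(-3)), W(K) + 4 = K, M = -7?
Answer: 2726257/56 ≈ 48683.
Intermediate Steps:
r = 73 (r = 18 + 55 = 73)
W(K) = -4 + K
m(E) = 49 - 7*E (m(E) = -7*(E + (-4 - 3)) = -7*(E - 7) = -7*(-7 + E) = 49 - 7*E)
l = -159/56 (l = -2 + (-108 + 61)/(-17 + 73) = -2 - 47/56 = -159/56 ≈ -2.8393)
h(V, Z) = -159/56
h(m(-2), 36) - 1*(-48686) = -159/56 - 1*(-48686) = -159/56 + 48686 = 2726257/56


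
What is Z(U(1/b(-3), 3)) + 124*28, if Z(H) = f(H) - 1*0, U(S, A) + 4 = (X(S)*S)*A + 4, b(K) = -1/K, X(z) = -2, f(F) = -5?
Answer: 3467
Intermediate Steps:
U(S, A) = -2*A*S (U(S, A) = -4 + ((-2*S)*A + 4) = -4 + (-2*A*S + 4) = -4 + (4 - 2*A*S) = -2*A*S)
Z(H) = -5 (Z(H) = -5 - 1*0 = -5 + 0 = -5)
Z(U(1/b(-3), 3)) + 124*28 = -5 + 124*28 = -5 + 3472 = 3467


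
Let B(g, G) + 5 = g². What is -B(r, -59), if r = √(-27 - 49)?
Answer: 81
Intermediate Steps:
r = 2*I*√19 (r = √(-76) = 2*I*√19 ≈ 8.7178*I)
B(g, G) = -5 + g²
-B(r, -59) = -(-5 + (2*I*√19)²) = -(-5 - 76) = -1*(-81) = 81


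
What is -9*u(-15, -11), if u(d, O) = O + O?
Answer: 198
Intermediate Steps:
u(d, O) = 2*O
-9*u(-15, -11) = -18*(-11) = -9*(-22) = 198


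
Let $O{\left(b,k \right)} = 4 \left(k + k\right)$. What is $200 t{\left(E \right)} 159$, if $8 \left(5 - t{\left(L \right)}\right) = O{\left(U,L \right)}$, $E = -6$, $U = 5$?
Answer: $349800$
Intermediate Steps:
$O{\left(b,k \right)} = 8 k$ ($O{\left(b,k \right)} = 4 \cdot 2 k = 8 k$)
$t{\left(L \right)} = 5 - L$ ($t{\left(L \right)} = 5 - \frac{8 L}{8} = 5 - L$)
$200 t{\left(E \right)} 159 = 200 \left(5 - -6\right) 159 = 200 \left(5 + 6\right) 159 = 200 \cdot 11 \cdot 159 = 2200 \cdot 159 = 349800$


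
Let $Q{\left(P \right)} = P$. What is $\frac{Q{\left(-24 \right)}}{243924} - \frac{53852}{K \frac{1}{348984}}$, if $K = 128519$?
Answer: $- \frac{382015197659374}{2612405713} \approx -1.4623 \cdot 10^{5}$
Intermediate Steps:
$\frac{Q{\left(-24 \right)}}{243924} - \frac{53852}{K \frac{1}{348984}} = - \frac{24}{243924} - \frac{53852}{128519 \cdot \frac{1}{348984}} = \left(-24\right) \frac{1}{243924} - \frac{53852}{128519 \cdot \frac{1}{348984}} = - \frac{2}{20327} - \frac{53852}{\frac{128519}{348984}} = - \frac{2}{20327} - \frac{18793486368}{128519} = - \frac{382015197659374}{2612405713}$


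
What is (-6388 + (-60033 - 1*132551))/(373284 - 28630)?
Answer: -99486/172327 ≈ -0.57731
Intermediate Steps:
(-6388 + (-60033 - 1*132551))/(373284 - 28630) = (-6388 + (-60033 - 132551))/344654 = (-6388 - 192584)*(1/344654) = -198972*1/344654 = -99486/172327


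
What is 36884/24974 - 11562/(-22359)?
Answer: 185573124/93065611 ≈ 1.9940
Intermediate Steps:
36884/24974 - 11562/(-22359) = 36884*(1/24974) - 11562*(-1/22359) = 18442/12487 + 3854/7453 = 185573124/93065611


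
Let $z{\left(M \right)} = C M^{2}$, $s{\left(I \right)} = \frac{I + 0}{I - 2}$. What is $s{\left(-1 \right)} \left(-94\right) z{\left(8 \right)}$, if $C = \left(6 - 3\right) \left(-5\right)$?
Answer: $30080$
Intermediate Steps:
$C = -15$ ($C = 3 \left(-5\right) = -15$)
$s{\left(I \right)} = \frac{I}{-2 + I}$
$z{\left(M \right)} = - 15 M^{2}$
$s{\left(-1 \right)} \left(-94\right) z{\left(8 \right)} = - \frac{1}{-2 - 1} \left(-94\right) \left(- 15 \cdot 8^{2}\right) = - \frac{1}{-3} \left(-94\right) \left(\left(-15\right) 64\right) = \left(-1\right) \left(- \frac{1}{3}\right) \left(-94\right) \left(-960\right) = \frac{1}{3} \left(-94\right) \left(-960\right) = \left(- \frac{94}{3}\right) \left(-960\right) = 30080$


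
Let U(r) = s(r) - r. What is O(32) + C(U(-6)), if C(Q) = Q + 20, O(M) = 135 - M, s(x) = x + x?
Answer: 117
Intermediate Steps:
s(x) = 2*x
U(r) = r (U(r) = 2*r - r = r)
C(Q) = 20 + Q
O(32) + C(U(-6)) = (135 - 1*32) + (20 - 6) = (135 - 32) + 14 = 103 + 14 = 117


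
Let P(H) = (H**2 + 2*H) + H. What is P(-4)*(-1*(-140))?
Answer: 560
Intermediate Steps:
P(H) = H**2 + 3*H
P(-4)*(-1*(-140)) = (-4*(3 - 4))*(-1*(-140)) = -4*(-1)*140 = 4*140 = 560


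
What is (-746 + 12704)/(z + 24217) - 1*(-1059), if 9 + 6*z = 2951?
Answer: 39265536/37061 ≈ 1059.5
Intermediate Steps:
z = 1471/3 (z = -3/2 + (1/6)*2951 = -3/2 + 2951/6 = 1471/3 ≈ 490.33)
(-746 + 12704)/(z + 24217) - 1*(-1059) = (-746 + 12704)/(1471/3 + 24217) - 1*(-1059) = 11958/(74122/3) + 1059 = 11958*(3/74122) + 1059 = 17937/37061 + 1059 = 39265536/37061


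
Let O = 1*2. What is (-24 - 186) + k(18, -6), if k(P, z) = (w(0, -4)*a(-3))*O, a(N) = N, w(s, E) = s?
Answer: -210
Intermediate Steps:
O = 2
k(P, z) = 0 (k(P, z) = (0*(-3))*2 = 0*2 = 0)
(-24 - 186) + k(18, -6) = (-24 - 186) + 0 = -210 + 0 = -210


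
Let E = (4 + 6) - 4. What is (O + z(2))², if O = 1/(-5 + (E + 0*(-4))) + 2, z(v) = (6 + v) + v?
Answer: 169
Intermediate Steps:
E = 6 (E = 10 - 4 = 6)
z(v) = 6 + 2*v
O = 3 (O = 1/(-5 + (6 + 0*(-4))) + 2 = 1/(-5 + (6 + 0)) + 2 = 1/(-5 + 6) + 2 = 1/1 + 2 = 1 + 2 = 3)
(O + z(2))² = (3 + (6 + 2*2))² = (3 + (6 + 4))² = (3 + 10)² = 13² = 169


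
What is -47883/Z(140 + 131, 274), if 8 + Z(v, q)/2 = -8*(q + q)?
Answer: 15961/2928 ≈ 5.4512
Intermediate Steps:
Z(v, q) = -16 - 32*q (Z(v, q) = -16 + 2*(-8*(q + q)) = -16 + 2*(-16*q) = -16 - 32*q)
-47883/Z(140 + 131, 274) = -47883/(-16 - 32*274) = -47883/(-16 - 8768) = -47883/(-8784) = -47883*(-1/8784) = 15961/2928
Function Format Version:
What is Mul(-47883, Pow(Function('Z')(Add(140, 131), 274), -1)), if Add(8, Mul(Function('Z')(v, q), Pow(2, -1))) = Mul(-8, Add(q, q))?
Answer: Rational(15961, 2928) ≈ 5.4512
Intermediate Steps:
Function('Z')(v, q) = Add(-16, Mul(-32, q)) (Function('Z')(v, q) = Add(-16, Mul(2, Mul(-8, Add(q, q)))) = Add(-16, Mul(2, Mul(-8, Mul(2, q)))) = Add(-16, Mul(2, Mul(-16, q))) = Add(-16, Mul(-32, q)))
Mul(-47883, Pow(Function('Z')(Add(140, 131), 274), -1)) = Mul(-47883, Pow(Add(-16, Mul(-32, 274)), -1)) = Mul(-47883, Pow(Add(-16, -8768), -1)) = Mul(-47883, Pow(-8784, -1)) = Mul(-47883, Rational(-1, 8784)) = Rational(15961, 2928)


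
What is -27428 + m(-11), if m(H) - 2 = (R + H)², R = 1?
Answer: -27326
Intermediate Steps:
m(H) = 2 + (1 + H)²
-27428 + m(-11) = -27428 + (2 + (1 - 11)²) = -27428 + (2 + (-10)²) = -27428 + (2 + 100) = -27428 + 102 = -27326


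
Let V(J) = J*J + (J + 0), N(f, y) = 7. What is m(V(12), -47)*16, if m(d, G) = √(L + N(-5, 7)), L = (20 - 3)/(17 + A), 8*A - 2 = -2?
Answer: 32*√2 ≈ 45.255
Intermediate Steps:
A = 0 (A = ¼ + (⅛)*(-2) = ¼ - ¼ = 0)
V(J) = J + J² (V(J) = J² + J = J + J²)
L = 1 (L = (20 - 3)/(17 + 0) = 17/17 = 17*(1/17) = 1)
m(d, G) = 2*√2 (m(d, G) = √(1 + 7) = √8 = 2*√2)
m(V(12), -47)*16 = (2*√2)*16 = 32*√2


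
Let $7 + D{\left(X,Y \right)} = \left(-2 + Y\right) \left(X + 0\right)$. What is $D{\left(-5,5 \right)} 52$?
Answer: $-1144$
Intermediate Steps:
$D{\left(X,Y \right)} = -7 + X \left(-2 + Y\right)$ ($D{\left(X,Y \right)} = -7 + \left(-2 + Y\right) \left(X + 0\right) = -7 + \left(-2 + Y\right) X = -7 + X \left(-2 + Y\right)$)
$D{\left(-5,5 \right)} 52 = \left(-7 - -10 - 25\right) 52 = \left(-7 + 10 - 25\right) 52 = \left(-22\right) 52 = -1144$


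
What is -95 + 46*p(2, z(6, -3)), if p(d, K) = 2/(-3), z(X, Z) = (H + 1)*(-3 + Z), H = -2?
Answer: -377/3 ≈ -125.67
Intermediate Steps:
z(X, Z) = 3 - Z (z(X, Z) = (-2 + 1)*(-3 + Z) = -(-3 + Z) = 3 - Z)
p(d, K) = -⅔ (p(d, K) = 2*(-⅓) = -⅔)
-95 + 46*p(2, z(6, -3)) = -95 + 46*(-⅔) = -95 - 92/3 = -377/3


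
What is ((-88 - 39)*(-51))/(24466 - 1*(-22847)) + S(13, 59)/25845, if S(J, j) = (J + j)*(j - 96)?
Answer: 4595137/135867165 ≈ 0.033821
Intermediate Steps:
S(J, j) = (-96 + j)*(J + j) (S(J, j) = (J + j)*(-96 + j) = (-96 + j)*(J + j))
((-88 - 39)*(-51))/(24466 - 1*(-22847)) + S(13, 59)/25845 = ((-88 - 39)*(-51))/(24466 - 1*(-22847)) + (59**2 - 96*13 - 96*59 + 13*59)/25845 = (-127*(-51))/(24466 + 22847) + (3481 - 1248 - 5664 + 767)*(1/25845) = 6477/47313 - 2664*1/25845 = 6477*(1/47313) - 888/8615 = 2159/15771 - 888/8615 = 4595137/135867165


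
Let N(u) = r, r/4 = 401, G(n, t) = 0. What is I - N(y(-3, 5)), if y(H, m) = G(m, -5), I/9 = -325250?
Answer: -2928854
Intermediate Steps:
r = 1604 (r = 4*401 = 1604)
I = -2927250 (I = 9*(-325250) = -2927250)
y(H, m) = 0
N(u) = 1604
I - N(y(-3, 5)) = -2927250 - 1*1604 = -2927250 - 1604 = -2928854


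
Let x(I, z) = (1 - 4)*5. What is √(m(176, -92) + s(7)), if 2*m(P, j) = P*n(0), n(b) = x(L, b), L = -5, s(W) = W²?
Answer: I*√1271 ≈ 35.651*I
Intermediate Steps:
x(I, z) = -15 (x(I, z) = -3*5 = -15)
n(b) = -15
m(P, j) = -15*P/2 (m(P, j) = (P*(-15))/2 = (-15*P)/2 = -15*P/2)
√(m(176, -92) + s(7)) = √(-15/2*176 + 7²) = √(-1320 + 49) = √(-1271) = I*√1271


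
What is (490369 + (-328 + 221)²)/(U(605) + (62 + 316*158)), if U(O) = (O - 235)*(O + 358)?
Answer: 250909/203150 ≈ 1.2351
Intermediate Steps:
U(O) = (-235 + O)*(358 + O)
(490369 + (-328 + 221)²)/(U(605) + (62 + 316*158)) = (490369 + (-328 + 221)²)/((-84130 + 605² + 123*605) + (62 + 316*158)) = (490369 + (-107)²)/((-84130 + 366025 + 74415) + (62 + 49928)) = (490369 + 11449)/(356310 + 49990) = 501818/406300 = 501818*(1/406300) = 250909/203150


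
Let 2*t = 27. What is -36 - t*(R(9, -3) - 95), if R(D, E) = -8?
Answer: 2709/2 ≈ 1354.5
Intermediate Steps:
t = 27/2 (t = (½)*27 = 27/2 ≈ 13.500)
-36 - t*(R(9, -3) - 95) = -36 - 27*(-8 - 95)/2 = -36 - 27*(-103)/2 = -36 - 1*(-2781/2) = -36 + 2781/2 = 2709/2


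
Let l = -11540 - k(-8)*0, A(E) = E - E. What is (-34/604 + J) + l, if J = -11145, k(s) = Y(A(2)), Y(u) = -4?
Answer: -6850887/302 ≈ -22685.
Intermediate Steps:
A(E) = 0
k(s) = -4
l = -11540 (l = -11540 - (-4)*0 = -11540 - 1*0 = -11540 + 0 = -11540)
(-34/604 + J) + l = (-34/604 - 11145) - 11540 = ((1/604)*(-34) - 11145) - 11540 = (-17/302 - 11145) - 11540 = -3365807/302 - 11540 = -6850887/302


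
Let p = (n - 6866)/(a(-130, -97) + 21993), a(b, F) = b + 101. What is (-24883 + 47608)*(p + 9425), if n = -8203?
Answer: 4703975714475/21964 ≈ 2.1417e+8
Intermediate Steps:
a(b, F) = 101 + b
p = -15069/21964 (p = (-8203 - 6866)/((101 - 130) + 21993) = -15069/(-29 + 21993) = -15069/21964 ≈ -0.68608)
(-24883 + 47608)*(p + 9425) = (-24883 + 47608)*(-15069/21964 + 9425) = 22725*(206995631/21964) = 4703975714475/21964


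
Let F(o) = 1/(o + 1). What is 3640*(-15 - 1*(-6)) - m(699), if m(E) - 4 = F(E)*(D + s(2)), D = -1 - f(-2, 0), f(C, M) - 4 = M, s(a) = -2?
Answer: -3276399/100 ≈ -32764.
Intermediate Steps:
f(C, M) = 4 + M
D = -5 (D = -1 - (4 + 0) = -1 - 1*4 = -1 - 4 = -5)
F(o) = 1/(1 + o)
m(E) = 4 - 7/(1 + E) (m(E) = 4 + (-5 - 2)/(1 + E) = 4 - 7/(1 + E))
3640*(-15 - 1*(-6)) - m(699) = 3640*(-15 - 1*(-6)) - (-3 + 4*699)/(1 + 699) = 3640*(-15 + 6) - (-3 + 2796)/700 = 3640*(-9) - 2793/700 = -32760 - 1*399/100 = -32760 - 399/100 = -3276399/100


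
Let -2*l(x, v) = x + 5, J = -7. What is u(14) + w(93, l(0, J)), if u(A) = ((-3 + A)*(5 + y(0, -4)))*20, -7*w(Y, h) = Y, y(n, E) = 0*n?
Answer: 7607/7 ≈ 1086.7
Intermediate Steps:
y(n, E) = 0
l(x, v) = -5/2 - x/2 (l(x, v) = -(x + 5)/2 = -(5 + x)/2 = -5/2 - x/2)
w(Y, h) = -Y/7
u(A) = -300 + 100*A (u(A) = ((-3 + A)*(5 + 0))*20 = ((-3 + A)*5)*20 = (-15 + 5*A)*20 = -300 + 100*A)
u(14) + w(93, l(0, J)) = (-300 + 100*14) - ⅐*93 = (-300 + 1400) - 93/7 = 1100 - 93/7 = 7607/7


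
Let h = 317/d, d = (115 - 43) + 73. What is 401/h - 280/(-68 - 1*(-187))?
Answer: 975785/5389 ≈ 181.07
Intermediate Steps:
d = 145 (d = 72 + 73 = 145)
h = 317/145 ≈ 2.1862
401/h - 280/(-68 - 1*(-187)) = 401/(317/145) - 280/(-68 - 1*(-187)) = 401*(145/317) - 280/(-68 + 187) = 58145/317 - 280/119 = 58145/317 - 280*1/119 = 58145/317 - 40/17 = 975785/5389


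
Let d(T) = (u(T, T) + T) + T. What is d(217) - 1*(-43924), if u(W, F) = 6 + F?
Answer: 44581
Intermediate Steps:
d(T) = 6 + 3*T (d(T) = ((6 + T) + T) + T = (6 + 2*T) + T = 6 + 3*T)
d(217) - 1*(-43924) = (6 + 3*217) - 1*(-43924) = (6 + 651) + 43924 = 657 + 43924 = 44581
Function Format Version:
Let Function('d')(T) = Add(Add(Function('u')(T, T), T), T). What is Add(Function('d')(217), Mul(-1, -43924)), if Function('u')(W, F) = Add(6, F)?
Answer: 44581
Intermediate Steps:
Function('d')(T) = Add(6, Mul(3, T)) (Function('d')(T) = Add(Add(Add(6, T), T), T) = Add(Add(6, Mul(2, T)), T) = Add(6, Mul(3, T)))
Add(Function('d')(217), Mul(-1, -43924)) = Add(Add(6, Mul(3, 217)), Mul(-1, -43924)) = Add(Add(6, 651), 43924) = Add(657, 43924) = 44581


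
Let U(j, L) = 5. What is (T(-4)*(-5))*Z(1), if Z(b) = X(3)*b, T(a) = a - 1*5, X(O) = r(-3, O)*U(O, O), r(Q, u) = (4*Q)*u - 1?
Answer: -8325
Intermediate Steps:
r(Q, u) = -1 + 4*Q*u (r(Q, u) = 4*Q*u - 1 = -1 + 4*Q*u)
X(O) = -5 - 60*O (X(O) = (-1 + 4*(-3)*O)*5 = (-1 - 12*O)*5 = -5 - 60*O)
T(a) = -5 + a (T(a) = a - 5 = -5 + a)
Z(b) = -185*b (Z(b) = (-5 - 60*3)*b = (-5 - 180)*b = -185*b)
(T(-4)*(-5))*Z(1) = ((-5 - 4)*(-5))*(-185*1) = -9*(-5)*(-185) = 45*(-185) = -8325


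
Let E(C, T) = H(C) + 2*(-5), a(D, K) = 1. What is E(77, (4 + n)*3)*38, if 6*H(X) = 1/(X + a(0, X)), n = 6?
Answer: -88901/234 ≈ -379.92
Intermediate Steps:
H(X) = 1/(6*(1 + X)) (H(X) = 1/(6*(X + 1)) = 1/(6*(1 + X)))
E(C, T) = -10 + 1/(6*(1 + C)) (E(C, T) = 1/(6*(1 + C)) + 2*(-5) = 1/(6*(1 + C)) - 10 = -10 + 1/(6*(1 + C)))
E(77, (4 + n)*3)*38 = ((-59 - 60*77)/(6*(1 + 77)))*38 = ((⅙)*(-59 - 4620)/78)*38 = ((⅙)*(1/78)*(-4679))*38 = -4679/468*38 = -88901/234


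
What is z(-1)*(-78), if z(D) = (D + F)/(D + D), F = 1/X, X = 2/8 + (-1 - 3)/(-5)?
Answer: -13/7 ≈ -1.8571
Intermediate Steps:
X = 21/20 (X = 2*(⅛) - 4*(-⅕) = ¼ + ⅘ = 21/20 ≈ 1.0500)
F = 20/21 (F = 1/(21/20) = 20/21 ≈ 0.95238)
z(D) = (20/21 + D)/(2*D) (z(D) = (D + 20/21)/(D + D) = (20/21 + D)/((2*D)) = (20/21 + D)*(1/(2*D)) = (20/21 + D)/(2*D))
z(-1)*(-78) = ((1/42)*(20 + 21*(-1))/(-1))*(-78) = ((1/42)*(-1)*(20 - 21))*(-78) = ((1/42)*(-1)*(-1))*(-78) = (1/42)*(-78) = -13/7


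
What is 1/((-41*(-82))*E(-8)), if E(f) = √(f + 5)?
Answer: -I*√3/10086 ≈ -0.00017173*I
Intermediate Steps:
E(f) = √(5 + f)
1/((-41*(-82))*E(-8)) = 1/((-41*(-82))*√(5 - 8)) = 1/(3362*√(-3)) = 1/(3362*(I*√3)) = 1/(3362*I*√3) = -I*√3/10086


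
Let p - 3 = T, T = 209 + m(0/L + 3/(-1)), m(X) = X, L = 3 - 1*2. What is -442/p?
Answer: -442/209 ≈ -2.1148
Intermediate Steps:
L = 1 (L = 3 - 2 = 1)
T = 206 (T = 209 + (0/1 + 3/(-1)) = 209 + (0*1 + 3*(-1)) = 209 + (0 - 3) = 209 - 3 = 206)
p = 209 (p = 3 + 206 = 209)
-442/p = -442/209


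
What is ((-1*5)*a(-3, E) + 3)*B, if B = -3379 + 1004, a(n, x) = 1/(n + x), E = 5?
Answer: -2375/2 ≈ -1187.5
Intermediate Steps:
B = -2375
((-1*5)*a(-3, E) + 3)*B = ((-1*5)/(-3 + 5) + 3)*(-2375) = (-5/2 + 3)*(-2375) = (½)*(-2375) = -2375/2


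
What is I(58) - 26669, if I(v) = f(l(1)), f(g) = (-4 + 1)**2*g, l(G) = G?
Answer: -26660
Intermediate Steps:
f(g) = 9*g (f(g) = (-3)**2*g = 9*g)
I(v) = 9 (I(v) = 9*1 = 9)
I(58) - 26669 = 9 - 26669 = -26660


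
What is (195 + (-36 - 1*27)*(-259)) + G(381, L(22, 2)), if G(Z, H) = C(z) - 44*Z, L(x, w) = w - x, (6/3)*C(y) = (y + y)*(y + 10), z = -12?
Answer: -228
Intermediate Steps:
C(y) = y*(10 + y) (C(y) = ((y + y)*(y + 10))/2 = ((2*y)*(10 + y))/2 = (2*y*(10 + y))/2 = y*(10 + y))
G(Z, H) = 24 - 44*Z (G(Z, H) = -12*(10 - 12) - 44*Z = -12*(-2) - 44*Z = 24 - 44*Z)
(195 + (-36 - 1*27)*(-259)) + G(381, L(22, 2)) = (195 + (-36 - 1*27)*(-259)) + (24 - 44*381) = (195 + (-36 - 27)*(-259)) + (24 - 16764) = (195 - 63*(-259)) - 16740 = (195 + 16317) - 16740 = 16512 - 16740 = -228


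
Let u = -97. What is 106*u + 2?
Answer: -10280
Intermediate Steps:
106*u + 2 = 106*(-97) + 2 = -10282 + 2 = -10280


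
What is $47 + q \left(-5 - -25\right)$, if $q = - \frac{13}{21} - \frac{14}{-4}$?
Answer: $\frac{2197}{21} \approx 104.62$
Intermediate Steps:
$q = \frac{121}{42}$ ($q = \left(-13\right) \frac{1}{21} - - \frac{7}{2} = - \frac{13}{21} + \frac{7}{2} = \frac{121}{42} \approx 2.881$)
$47 + q \left(-5 - -25\right) = 47 + \frac{121 \left(-5 - -25\right)}{42} = 47 + \frac{121 \left(-5 + 25\right)}{42} = 47 + \frac{121}{42} \cdot 20 = 47 + \frac{1210}{21} = \frac{2197}{21}$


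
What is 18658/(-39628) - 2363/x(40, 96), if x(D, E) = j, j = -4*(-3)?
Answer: -23466215/118884 ≈ -197.39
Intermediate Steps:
j = 12
x(D, E) = 12
18658/(-39628) - 2363/x(40, 96) = 18658/(-39628) - 2363/12 = 18658*(-1/39628) - 2363*1/12 = -9329/19814 - 2363/12 = -23466215/118884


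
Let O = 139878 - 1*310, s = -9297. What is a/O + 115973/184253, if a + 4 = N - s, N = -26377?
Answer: 3259585353/6428955676 ≈ 0.50702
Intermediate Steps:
O = 139568 (O = 139878 - 310 = 139568)
a = -17084 (a = -4 + (-26377 - 1*(-9297)) = -4 + (-26377 + 9297) = -4 - 17080 = -17084)
a/O + 115973/184253 = -17084/139568 + 115973/184253 = -17084*1/139568 + 115973*(1/184253) = -4271/34892 + 115973/184253 = 3259585353/6428955676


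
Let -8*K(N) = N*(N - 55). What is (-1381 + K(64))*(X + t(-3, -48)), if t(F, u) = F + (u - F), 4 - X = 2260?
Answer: 3347712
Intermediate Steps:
K(N) = -N*(-55 + N)/8 (K(N) = -N*(N - 55)/8 = -N*(-55 + N)/8)
X = -2256 (X = 4 - 1*2260 = 4 - 2260 = -2256)
t(F, u) = u
(-1381 + K(64))*(X + t(-3, -48)) = (-1381 + (1/8)*64*(55 - 1*64))*(-2256 - 48) = (-1381 + (1/8)*64*(55 - 64))*(-2304) = (-1381 + (1/8)*64*(-9))*(-2304) = (-1381 - 72)*(-2304) = -1453*(-2304) = 3347712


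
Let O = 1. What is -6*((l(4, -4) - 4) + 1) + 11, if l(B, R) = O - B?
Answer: 47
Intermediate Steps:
l(B, R) = 1 - B
-6*((l(4, -4) - 4) + 1) + 11 = -6*(((1 - 1*4) - 4) + 1) + 11 = -6*(((1 - 4) - 4) + 1) + 11 = -6*((-3 - 4) + 1) + 11 = -6*(-7 + 1) + 11 = -6*(-6) + 11 = 36 + 11 = 47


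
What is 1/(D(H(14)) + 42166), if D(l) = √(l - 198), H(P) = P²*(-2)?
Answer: 21083/888986073 - I*√590/1777972146 ≈ 2.3716e-5 - 1.3662e-8*I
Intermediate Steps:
H(P) = -2*P²
D(l) = √(-198 + l)
1/(D(H(14)) + 42166) = 1/(√(-198 - 2*14²) + 42166) = 1/(√(-198 - 2*196) + 42166) = 1/(√(-198 - 392) + 42166) = 1/(√(-590) + 42166) = 1/(I*√590 + 42166) = 1/(42166 + I*√590)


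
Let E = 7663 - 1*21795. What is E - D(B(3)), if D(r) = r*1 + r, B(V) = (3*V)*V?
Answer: -14186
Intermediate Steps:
B(V) = 3*V²
E = -14132 (E = 7663 - 21795 = -14132)
D(r) = 2*r (D(r) = r + r = 2*r)
E - D(B(3)) = -14132 - 2*3*3² = -14132 - 2*3*9 = -14132 - 2*27 = -14132 - 1*54 = -14132 - 54 = -14186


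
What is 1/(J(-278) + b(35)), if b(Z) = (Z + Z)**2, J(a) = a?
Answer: 1/4622 ≈ 0.00021636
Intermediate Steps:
b(Z) = 4*Z**2 (b(Z) = (2*Z)**2 = 4*Z**2)
1/(J(-278) + b(35)) = 1/(-278 + 4*35**2) = 1/(-278 + 4*1225) = 1/(-278 + 4900) = 1/4622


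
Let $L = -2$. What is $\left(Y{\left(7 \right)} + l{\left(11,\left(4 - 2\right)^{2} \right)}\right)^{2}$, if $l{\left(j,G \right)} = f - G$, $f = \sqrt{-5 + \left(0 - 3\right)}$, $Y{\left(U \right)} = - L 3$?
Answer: $-4 + 8 i \sqrt{2} \approx -4.0 + 11.314 i$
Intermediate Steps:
$Y{\left(U \right)} = 6$ ($Y{\left(U \right)} = \left(-1\right) \left(-2\right) 3 = 2 \cdot 3 = 6$)
$f = 2 i \sqrt{2}$ ($f = \sqrt{-5 + \left(0 - 3\right)} = \sqrt{-5 - 3} = \sqrt{-8} = 2 i \sqrt{2} \approx 2.8284 i$)
$l{\left(j,G \right)} = - G + 2 i \sqrt{2}$ ($l{\left(j,G \right)} = 2 i \sqrt{2} - G = - G + 2 i \sqrt{2}$)
$\left(Y{\left(7 \right)} + l{\left(11,\left(4 - 2\right)^{2} \right)}\right)^{2} = \left(6 - \left(\left(4 - 2\right)^{2} - 2 i \sqrt{2}\right)\right)^{2} = \left(6 + \left(- 2^{2} + 2 i \sqrt{2}\right)\right)^{2} = \left(6 + \left(\left(-1\right) 4 + 2 i \sqrt{2}\right)\right)^{2} = \left(6 - \left(4 - 2 i \sqrt{2}\right)\right)^{2} = \left(2 + 2 i \sqrt{2}\right)^{2}$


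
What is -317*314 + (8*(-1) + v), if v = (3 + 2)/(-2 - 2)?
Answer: -398189/4 ≈ -99547.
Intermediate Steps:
v = -5/4 (v = 5/(-4) = 5*(-¼) = -5/4 ≈ -1.2500)
-317*314 + (8*(-1) + v) = -317*314 + (8*(-1) - 5/4) = -99538 + (-8 - 5/4) = -99538 - 37/4 = -398189/4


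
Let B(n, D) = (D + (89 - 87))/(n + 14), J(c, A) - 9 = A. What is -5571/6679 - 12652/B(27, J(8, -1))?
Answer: -1732333369/33395 ≈ -51874.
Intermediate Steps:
J(c, A) = 9 + A
B(n, D) = (2 + D)/(14 + n) (B(n, D) = (D + 2)/(14 + n) = (2 + D)/(14 + n))
-5571/6679 - 12652/B(27, J(8, -1)) = -5571/6679 - 12652*(14 + 27)/(2 + (9 - 1)) = -5571*1/6679 - 12652*41/(2 + 8) = -5571/6679 - 12652/((1/41)*10) = -5571/6679 - 12652/10/41 = -5571/6679 - 12652*41/10 = -5571/6679 - 259366/5 = -1732333369/33395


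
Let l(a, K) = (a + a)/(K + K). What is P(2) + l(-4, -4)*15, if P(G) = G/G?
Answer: 16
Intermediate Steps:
l(a, K) = a/K (l(a, K) = (2*a)/((2*K)) = (2*a)*(1/(2*K)) = a/K)
P(G) = 1
P(2) + l(-4, -4)*15 = 1 - 4/(-4)*15 = 1 - 4*(-¼)*15 = 1 + 1*15 = 1 + 15 = 16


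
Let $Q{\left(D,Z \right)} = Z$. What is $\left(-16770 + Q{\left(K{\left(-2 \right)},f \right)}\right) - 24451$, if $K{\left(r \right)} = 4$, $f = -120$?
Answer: $-41341$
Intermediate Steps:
$\left(-16770 + Q{\left(K{\left(-2 \right)},f \right)}\right) - 24451 = \left(-16770 - 120\right) - 24451 = -16890 - 24451 = -41341$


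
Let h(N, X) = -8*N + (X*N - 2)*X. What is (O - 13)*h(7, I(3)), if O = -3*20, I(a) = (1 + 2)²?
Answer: -35989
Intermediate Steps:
I(a) = 9 (I(a) = 3² = 9)
h(N, X) = -8*N + X*(-2 + N*X) (h(N, X) = -8*N + (N*X - 2)*X = -8*N + (-2 + N*X)*X = -8*N + X*(-2 + N*X))
O = -60
(O - 13)*h(7, I(3)) = (-60 - 13)*(-8*7 - 2*9 + 7*9²) = -73*(-56 - 18 + 7*81) = -73*(-56 - 18 + 567) = -73*493 = -35989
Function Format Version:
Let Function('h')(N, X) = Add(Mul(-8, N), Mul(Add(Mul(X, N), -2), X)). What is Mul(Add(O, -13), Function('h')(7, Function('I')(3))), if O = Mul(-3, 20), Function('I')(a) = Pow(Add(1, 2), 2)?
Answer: -35989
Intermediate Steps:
Function('I')(a) = 9 (Function('I')(a) = Pow(3, 2) = 9)
Function('h')(N, X) = Add(Mul(-8, N), Mul(X, Add(-2, Mul(N, X)))) (Function('h')(N, X) = Add(Mul(-8, N), Mul(Add(Mul(N, X), -2), X)) = Add(Mul(-8, N), Mul(Add(-2, Mul(N, X)), X)) = Add(Mul(-8, N), Mul(X, Add(-2, Mul(N, X)))))
O = -60
Mul(Add(O, -13), Function('h')(7, Function('I')(3))) = Mul(Add(-60, -13), Add(Mul(-8, 7), Mul(-2, 9), Mul(7, Pow(9, 2)))) = Mul(-73, Add(-56, -18, Mul(7, 81))) = Mul(-73, Add(-56, -18, 567)) = Mul(-73, 493) = -35989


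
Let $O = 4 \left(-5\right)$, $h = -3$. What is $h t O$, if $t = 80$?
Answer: $4800$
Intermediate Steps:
$O = -20$
$h t O = \left(-3\right) 80 \left(-20\right) = \left(-240\right) \left(-20\right) = 4800$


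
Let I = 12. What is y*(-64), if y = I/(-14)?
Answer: 384/7 ≈ 54.857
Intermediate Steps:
y = -6/7 (y = 12/(-14) = 12*(-1/14) = -6/7 ≈ -0.85714)
y*(-64) = -6/7*(-64) = 384/7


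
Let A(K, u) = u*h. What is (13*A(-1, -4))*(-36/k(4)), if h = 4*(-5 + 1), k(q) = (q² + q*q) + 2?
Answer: -14976/17 ≈ -880.94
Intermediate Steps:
k(q) = 2 + 2*q² (k(q) = (q² + q²) + 2 = 2*q² + 2 = 2 + 2*q²)
h = -16 (h = 4*(-4) = -16)
A(K, u) = -16*u (A(K, u) = u*(-16) = -16*u)
(13*A(-1, -4))*(-36/k(4)) = (13*(-16*(-4)))*(-36/(2 + 2*4²)) = (13*64)*(-36/(2 + 2*16)) = 832*(-36/(2 + 32)) = 832*(-36/34) = 832*(-36*1/34) = 832*(-18/17) = -14976/17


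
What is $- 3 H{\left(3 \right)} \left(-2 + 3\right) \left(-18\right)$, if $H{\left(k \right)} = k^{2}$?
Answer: $486$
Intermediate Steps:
$- 3 H{\left(3 \right)} \left(-2 + 3\right) \left(-18\right) = - 3 \cdot 3^{2} \left(-2 + 3\right) \left(-18\right) = - 3 \cdot 9 \cdot 1 \left(-18\right) = \left(-3\right) 9 \left(-18\right) = \left(-27\right) \left(-18\right) = 486$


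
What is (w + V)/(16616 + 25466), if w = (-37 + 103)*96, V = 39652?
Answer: 22994/21041 ≈ 1.0928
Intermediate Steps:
w = 6336 (w = 66*96 = 6336)
(w + V)/(16616 + 25466) = (6336 + 39652)/(16616 + 25466) = 45988/42082 = 45988*(1/42082) = 22994/21041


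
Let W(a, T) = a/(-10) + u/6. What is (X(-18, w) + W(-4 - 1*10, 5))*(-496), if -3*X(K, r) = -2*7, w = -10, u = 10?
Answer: -57536/15 ≈ -3835.7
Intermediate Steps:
X(K, r) = 14/3 (X(K, r) = -(-2)*7/3 = -⅓*(-14) = 14/3)
W(a, T) = 5/3 - a/10 (W(a, T) = a/(-10) + 10/6 = a*(-⅒) + 10*(⅙) = -a/10 + 5/3 = 5/3 - a/10)
(X(-18, w) + W(-4 - 1*10, 5))*(-496) = (14/3 + (5/3 - (-4 - 1*10)/10))*(-496) = (14/3 + (5/3 - (-4 - 10)/10))*(-496) = (14/3 + (5/3 - ⅒*(-14)))*(-496) = (14/3 + (5/3 + 7/5))*(-496) = (14/3 + 46/15)*(-496) = (116/15)*(-496) = -57536/15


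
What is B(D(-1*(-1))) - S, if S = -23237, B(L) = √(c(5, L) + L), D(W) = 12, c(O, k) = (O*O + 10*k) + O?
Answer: 23237 + 9*√2 ≈ 23250.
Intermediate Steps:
c(O, k) = O + O² + 10*k (c(O, k) = (O² + 10*k) + O = O + O² + 10*k)
B(L) = √(30 + 11*L) (B(L) = √((5 + 5² + 10*L) + L) = √((5 + 25 + 10*L) + L) = √((30 + 10*L) + L) = √(30 + 11*L))
B(D(-1*(-1))) - S = √(30 + 11*12) - 1*(-23237) = √(30 + 132) + 23237 = √162 + 23237 = 9*√2 + 23237 = 23237 + 9*√2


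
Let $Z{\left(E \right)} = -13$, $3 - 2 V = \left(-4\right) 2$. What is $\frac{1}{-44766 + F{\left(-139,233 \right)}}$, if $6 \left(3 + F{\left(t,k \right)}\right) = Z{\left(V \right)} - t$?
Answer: $- \frac{1}{44748} \approx -2.2347 \cdot 10^{-5}$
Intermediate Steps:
$V = \frac{11}{2}$ ($V = \frac{3}{2} - \frac{\left(-4\right) 2}{2} = \frac{3}{2} - -4 = \frac{3}{2} + 4 = \frac{11}{2} \approx 5.5$)
$F{\left(t,k \right)} = - \frac{31}{6} - \frac{t}{6}$ ($F{\left(t,k \right)} = -3 + \frac{-13 - t}{6} = -3 - \left(\frac{13}{6} + \frac{t}{6}\right) = - \frac{31}{6} - \frac{t}{6}$)
$\frac{1}{-44766 + F{\left(-139,233 \right)}} = \frac{1}{-44766 - -18} = \frac{1}{-44766 + \left(- \frac{31}{6} + \frac{139}{6}\right)} = \frac{1}{-44766 + 18} = \frac{1}{-44748} = - \frac{1}{44748}$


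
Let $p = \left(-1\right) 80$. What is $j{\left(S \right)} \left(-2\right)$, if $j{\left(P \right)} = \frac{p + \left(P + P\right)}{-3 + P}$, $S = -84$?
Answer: $- \frac{496}{87} \approx -5.7011$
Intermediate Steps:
$p = -80$
$j{\left(P \right)} = \frac{-80 + 2 P}{-3 + P}$ ($j{\left(P \right)} = \frac{-80 + \left(P + P\right)}{-3 + P} = \frac{-80 + 2 P}{-3 + P}$)
$j{\left(S \right)} \left(-2\right) = \frac{2 \left(-40 - 84\right)}{-3 - 84} \left(-2\right) = 2 \frac{1}{-87} \left(-124\right) \left(-2\right) = 2 \left(- \frac{1}{87}\right) \left(-124\right) \left(-2\right) = \frac{248}{87} \left(-2\right) = - \frac{496}{87}$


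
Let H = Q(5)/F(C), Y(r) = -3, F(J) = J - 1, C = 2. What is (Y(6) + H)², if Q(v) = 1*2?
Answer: 1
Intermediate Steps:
Q(v) = 2
F(J) = -1 + J
H = 2 (H = 2/(-1 + 2) = 2/1 = 2*1 = 2)
(Y(6) + H)² = (-3 + 2)² = (-1)² = 1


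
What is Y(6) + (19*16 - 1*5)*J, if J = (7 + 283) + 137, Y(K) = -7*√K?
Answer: 127673 - 7*√6 ≈ 1.2766e+5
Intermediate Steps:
J = 427 (J = 290 + 137 = 427)
Y(6) + (19*16 - 1*5)*J = -7*√6 + (19*16 - 1*5)*427 = -7*√6 + (304 - 5)*427 = -7*√6 + 299*427 = -7*√6 + 127673 = 127673 - 7*√6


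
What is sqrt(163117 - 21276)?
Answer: sqrt(141841) ≈ 376.62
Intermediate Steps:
sqrt(163117 - 21276) = sqrt(141841)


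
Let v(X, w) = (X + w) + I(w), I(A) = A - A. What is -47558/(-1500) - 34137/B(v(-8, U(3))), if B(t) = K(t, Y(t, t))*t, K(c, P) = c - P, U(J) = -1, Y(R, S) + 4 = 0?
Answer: -545171/750 ≈ -726.89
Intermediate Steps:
Y(R, S) = -4 (Y(R, S) = -4 + 0 = -4)
I(A) = 0
v(X, w) = X + w (v(X, w) = (X + w) + 0 = X + w)
B(t) = t*(4 + t) (B(t) = (t - 1*(-4))*t = (t + 4)*t = (4 + t)*t = t*(4 + t))
-47558/(-1500) - 34137/B(v(-8, U(3))) = -47558/(-1500) - 34137*1/((-8 - 1)*(4 + (-8 - 1))) = -47558*(-1/1500) - 34137*(-1/(9*(4 - 9))) = 23779/750 - 34137/((-9*(-5))) = 23779/750 - 34137/45 = 23779/750 - 34137*1/45 = 23779/750 - 3793/5 = -545171/750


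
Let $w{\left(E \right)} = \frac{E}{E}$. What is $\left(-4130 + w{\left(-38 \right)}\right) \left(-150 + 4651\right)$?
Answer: $-18584629$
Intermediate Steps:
$w{\left(E \right)} = 1$
$\left(-4130 + w{\left(-38 \right)}\right) \left(-150 + 4651\right) = \left(-4130 + 1\right) \left(-150 + 4651\right) = \left(-4129\right) 4501 = -18584629$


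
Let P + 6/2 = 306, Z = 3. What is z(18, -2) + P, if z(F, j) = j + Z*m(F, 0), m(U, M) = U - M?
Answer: 355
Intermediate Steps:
z(F, j) = j + 3*F (z(F, j) = j + 3*(F - 1*0) = j + 3*(F + 0) = j + 3*F)
P = 303 (P = -3 + 306 = 303)
z(18, -2) + P = (-2 + 3*18) + 303 = (-2 + 54) + 303 = 52 + 303 = 355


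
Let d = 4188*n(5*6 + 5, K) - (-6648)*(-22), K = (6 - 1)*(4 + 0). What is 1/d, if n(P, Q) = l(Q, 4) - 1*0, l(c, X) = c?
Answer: -1/62496 ≈ -1.6001e-5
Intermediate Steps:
K = 20 (K = 5*4 = 20)
n(P, Q) = Q (n(P, Q) = Q - 1*0 = Q + 0 = Q)
d = -62496 (d = 4188*20 - (-6648)*(-22) = 83760 - 1*146256 = 83760 - 146256 = -62496)
1/d = 1/(-62496) = -1/62496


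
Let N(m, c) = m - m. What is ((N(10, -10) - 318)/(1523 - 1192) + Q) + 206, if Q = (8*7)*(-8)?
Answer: -80420/331 ≈ -242.96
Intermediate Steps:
Q = -448 (Q = 56*(-8) = -448)
N(m, c) = 0
((N(10, -10) - 318)/(1523 - 1192) + Q) + 206 = ((0 - 318)/(1523 - 1192) - 448) + 206 = (-318/331 - 448) + 206 = -148606/331 + 206 = -80420/331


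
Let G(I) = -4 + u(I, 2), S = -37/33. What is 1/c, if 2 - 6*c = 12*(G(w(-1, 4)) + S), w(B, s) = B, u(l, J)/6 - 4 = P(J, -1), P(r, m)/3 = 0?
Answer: -33/1235 ≈ -0.026721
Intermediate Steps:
P(r, m) = 0 (P(r, m) = 3*0 = 0)
S = -37/33 (S = -37*1/33 = -37/33 ≈ -1.1212)
u(l, J) = 24 (u(l, J) = 24 + 6*0 = 24 + 0 = 24)
G(I) = 20 (G(I) = -4 + 24 = 20)
c = -1235/33 (c = 1/3 - 2*(20 - 37/33) = 1/3 - 2*623/33 = 1/3 - 1/6*2492/11 = 1/3 - 1246/33 = -1235/33 ≈ -37.424)
1/c = 1/(-1235/33) = -33/1235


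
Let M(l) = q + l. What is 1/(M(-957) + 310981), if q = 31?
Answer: 1/310055 ≈ 3.2252e-6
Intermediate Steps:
M(l) = 31 + l
1/(M(-957) + 310981) = 1/((31 - 957) + 310981) = 1/(-926 + 310981) = 1/310055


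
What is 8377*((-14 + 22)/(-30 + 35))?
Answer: 67016/5 ≈ 13403.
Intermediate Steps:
8377*((-14 + 22)/(-30 + 35)) = 8377*(8/5) = 67016/5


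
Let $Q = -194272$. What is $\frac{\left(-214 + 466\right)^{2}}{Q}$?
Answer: $- \frac{3969}{12142} \approx -0.32688$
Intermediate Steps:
$\frac{\left(-214 + 466\right)^{2}}{Q} = \frac{\left(-214 + 466\right)^{2}}{-194272} = 252^{2} \left(- \frac{1}{194272}\right) = 63504 \left(- \frac{1}{194272}\right) = - \frac{3969}{12142}$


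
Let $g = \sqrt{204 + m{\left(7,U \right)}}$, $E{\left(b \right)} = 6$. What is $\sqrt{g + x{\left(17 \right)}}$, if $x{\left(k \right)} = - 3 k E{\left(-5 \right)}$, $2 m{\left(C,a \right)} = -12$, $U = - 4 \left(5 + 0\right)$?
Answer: $\sqrt{-306 + 3 \sqrt{22}} \approx 17.086 i$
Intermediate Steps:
$U = -20$ ($U = \left(-4\right) 5 = -20$)
$m{\left(C,a \right)} = -6$ ($m{\left(C,a \right)} = \frac{1}{2} \left(-12\right) = -6$)
$g = 3 \sqrt{22}$ ($g = \sqrt{204 - 6} = \sqrt{198} = 3 \sqrt{22} \approx 14.071$)
$x{\left(k \right)} = - 18 k$ ($x{\left(k \right)} = - 3 k 6 = - 18 k$)
$\sqrt{g + x{\left(17 \right)}} = \sqrt{3 \sqrt{22} - 306} = \sqrt{-306 + 3 \sqrt{22}}$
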